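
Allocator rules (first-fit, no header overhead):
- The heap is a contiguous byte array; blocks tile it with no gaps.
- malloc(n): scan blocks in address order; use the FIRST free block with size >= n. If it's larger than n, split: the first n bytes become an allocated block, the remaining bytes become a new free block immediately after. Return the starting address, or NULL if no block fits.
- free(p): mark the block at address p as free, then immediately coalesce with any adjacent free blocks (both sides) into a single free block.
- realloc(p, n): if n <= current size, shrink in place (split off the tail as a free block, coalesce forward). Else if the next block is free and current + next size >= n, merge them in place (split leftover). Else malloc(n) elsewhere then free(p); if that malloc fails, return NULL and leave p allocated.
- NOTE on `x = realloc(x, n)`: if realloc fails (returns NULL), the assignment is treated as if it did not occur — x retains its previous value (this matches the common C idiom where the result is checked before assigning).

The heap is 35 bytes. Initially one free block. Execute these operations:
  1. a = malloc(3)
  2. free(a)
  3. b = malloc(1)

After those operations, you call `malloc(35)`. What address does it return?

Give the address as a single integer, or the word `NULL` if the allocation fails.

Op 1: a = malloc(3) -> a = 0; heap: [0-2 ALLOC][3-34 FREE]
Op 2: free(a) -> (freed a); heap: [0-34 FREE]
Op 3: b = malloc(1) -> b = 0; heap: [0-0 ALLOC][1-34 FREE]
malloc(35): first-fit scan over [0-0 ALLOC][1-34 FREE] -> NULL

Answer: NULL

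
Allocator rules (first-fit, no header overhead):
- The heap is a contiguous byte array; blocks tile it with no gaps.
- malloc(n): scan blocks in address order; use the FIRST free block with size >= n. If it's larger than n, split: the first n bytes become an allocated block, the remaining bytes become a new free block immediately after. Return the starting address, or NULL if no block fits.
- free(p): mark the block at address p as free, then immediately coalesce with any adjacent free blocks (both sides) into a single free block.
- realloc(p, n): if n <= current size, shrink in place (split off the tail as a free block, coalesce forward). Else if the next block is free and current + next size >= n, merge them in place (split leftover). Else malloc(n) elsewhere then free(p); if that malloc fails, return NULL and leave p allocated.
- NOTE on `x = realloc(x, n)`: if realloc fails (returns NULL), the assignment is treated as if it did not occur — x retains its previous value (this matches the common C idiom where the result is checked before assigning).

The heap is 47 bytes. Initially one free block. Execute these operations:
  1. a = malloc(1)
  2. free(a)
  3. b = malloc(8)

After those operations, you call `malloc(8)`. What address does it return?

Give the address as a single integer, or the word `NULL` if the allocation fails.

Op 1: a = malloc(1) -> a = 0; heap: [0-0 ALLOC][1-46 FREE]
Op 2: free(a) -> (freed a); heap: [0-46 FREE]
Op 3: b = malloc(8) -> b = 0; heap: [0-7 ALLOC][8-46 FREE]
malloc(8): first-fit scan over [0-7 ALLOC][8-46 FREE] -> 8

Answer: 8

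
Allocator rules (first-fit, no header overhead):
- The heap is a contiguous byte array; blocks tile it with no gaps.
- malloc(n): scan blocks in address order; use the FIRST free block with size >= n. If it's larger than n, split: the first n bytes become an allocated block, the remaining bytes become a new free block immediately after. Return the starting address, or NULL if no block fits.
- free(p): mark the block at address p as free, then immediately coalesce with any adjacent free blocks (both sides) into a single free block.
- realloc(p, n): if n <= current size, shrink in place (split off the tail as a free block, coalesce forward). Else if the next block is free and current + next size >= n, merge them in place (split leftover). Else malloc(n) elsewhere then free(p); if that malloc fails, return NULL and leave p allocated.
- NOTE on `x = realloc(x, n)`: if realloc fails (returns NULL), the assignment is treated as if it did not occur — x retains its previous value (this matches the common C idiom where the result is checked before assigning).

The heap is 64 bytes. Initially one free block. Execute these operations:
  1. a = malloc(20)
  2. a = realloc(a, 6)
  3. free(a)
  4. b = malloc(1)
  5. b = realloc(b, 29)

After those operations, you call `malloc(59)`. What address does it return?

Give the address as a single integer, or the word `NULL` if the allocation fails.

Op 1: a = malloc(20) -> a = 0; heap: [0-19 ALLOC][20-63 FREE]
Op 2: a = realloc(a, 6) -> a = 0; heap: [0-5 ALLOC][6-63 FREE]
Op 3: free(a) -> (freed a); heap: [0-63 FREE]
Op 4: b = malloc(1) -> b = 0; heap: [0-0 ALLOC][1-63 FREE]
Op 5: b = realloc(b, 29) -> b = 0; heap: [0-28 ALLOC][29-63 FREE]
malloc(59): first-fit scan over [0-28 ALLOC][29-63 FREE] -> NULL

Answer: NULL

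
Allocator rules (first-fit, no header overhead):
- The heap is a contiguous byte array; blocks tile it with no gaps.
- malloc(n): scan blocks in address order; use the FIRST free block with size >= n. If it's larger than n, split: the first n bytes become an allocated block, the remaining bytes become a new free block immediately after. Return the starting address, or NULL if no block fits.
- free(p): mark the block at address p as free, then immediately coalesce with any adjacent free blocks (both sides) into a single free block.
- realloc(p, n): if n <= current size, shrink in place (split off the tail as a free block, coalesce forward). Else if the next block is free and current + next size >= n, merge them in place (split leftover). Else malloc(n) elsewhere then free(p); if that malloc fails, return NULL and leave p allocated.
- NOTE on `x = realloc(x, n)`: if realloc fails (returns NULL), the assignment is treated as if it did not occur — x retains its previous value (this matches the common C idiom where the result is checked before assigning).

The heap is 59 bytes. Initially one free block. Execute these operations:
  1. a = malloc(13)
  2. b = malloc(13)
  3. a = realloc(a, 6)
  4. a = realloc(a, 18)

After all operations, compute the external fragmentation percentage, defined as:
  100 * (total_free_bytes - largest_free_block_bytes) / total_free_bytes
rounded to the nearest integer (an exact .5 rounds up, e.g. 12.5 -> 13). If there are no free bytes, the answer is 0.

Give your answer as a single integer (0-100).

Op 1: a = malloc(13) -> a = 0; heap: [0-12 ALLOC][13-58 FREE]
Op 2: b = malloc(13) -> b = 13; heap: [0-12 ALLOC][13-25 ALLOC][26-58 FREE]
Op 3: a = realloc(a, 6) -> a = 0; heap: [0-5 ALLOC][6-12 FREE][13-25 ALLOC][26-58 FREE]
Op 4: a = realloc(a, 18) -> a = 26; heap: [0-12 FREE][13-25 ALLOC][26-43 ALLOC][44-58 FREE]
Free blocks: [13 15] total_free=28 largest=15 -> 100*(28-15)/28 = 1300/28 ≈ 46.429 -> rounds to 46

Answer: 46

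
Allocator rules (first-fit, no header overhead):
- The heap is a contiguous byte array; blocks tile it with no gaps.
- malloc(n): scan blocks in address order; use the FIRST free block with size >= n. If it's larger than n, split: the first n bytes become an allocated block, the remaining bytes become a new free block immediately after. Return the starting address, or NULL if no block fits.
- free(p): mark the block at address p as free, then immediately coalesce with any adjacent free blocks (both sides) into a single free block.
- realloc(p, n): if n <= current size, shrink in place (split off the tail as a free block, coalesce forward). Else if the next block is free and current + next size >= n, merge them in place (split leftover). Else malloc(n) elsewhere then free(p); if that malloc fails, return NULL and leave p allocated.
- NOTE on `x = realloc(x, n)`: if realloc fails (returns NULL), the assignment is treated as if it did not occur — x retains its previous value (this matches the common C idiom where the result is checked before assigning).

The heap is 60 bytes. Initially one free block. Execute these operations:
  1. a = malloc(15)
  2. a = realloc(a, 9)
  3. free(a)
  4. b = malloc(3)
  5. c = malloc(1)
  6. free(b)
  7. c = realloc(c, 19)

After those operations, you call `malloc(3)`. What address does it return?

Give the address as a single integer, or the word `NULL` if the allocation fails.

Op 1: a = malloc(15) -> a = 0; heap: [0-14 ALLOC][15-59 FREE]
Op 2: a = realloc(a, 9) -> a = 0; heap: [0-8 ALLOC][9-59 FREE]
Op 3: free(a) -> (freed a); heap: [0-59 FREE]
Op 4: b = malloc(3) -> b = 0; heap: [0-2 ALLOC][3-59 FREE]
Op 5: c = malloc(1) -> c = 3; heap: [0-2 ALLOC][3-3 ALLOC][4-59 FREE]
Op 6: free(b) -> (freed b); heap: [0-2 FREE][3-3 ALLOC][4-59 FREE]
Op 7: c = realloc(c, 19) -> c = 3; heap: [0-2 FREE][3-21 ALLOC][22-59 FREE]
malloc(3): first-fit scan over [0-2 FREE][3-21 ALLOC][22-59 FREE] -> 0

Answer: 0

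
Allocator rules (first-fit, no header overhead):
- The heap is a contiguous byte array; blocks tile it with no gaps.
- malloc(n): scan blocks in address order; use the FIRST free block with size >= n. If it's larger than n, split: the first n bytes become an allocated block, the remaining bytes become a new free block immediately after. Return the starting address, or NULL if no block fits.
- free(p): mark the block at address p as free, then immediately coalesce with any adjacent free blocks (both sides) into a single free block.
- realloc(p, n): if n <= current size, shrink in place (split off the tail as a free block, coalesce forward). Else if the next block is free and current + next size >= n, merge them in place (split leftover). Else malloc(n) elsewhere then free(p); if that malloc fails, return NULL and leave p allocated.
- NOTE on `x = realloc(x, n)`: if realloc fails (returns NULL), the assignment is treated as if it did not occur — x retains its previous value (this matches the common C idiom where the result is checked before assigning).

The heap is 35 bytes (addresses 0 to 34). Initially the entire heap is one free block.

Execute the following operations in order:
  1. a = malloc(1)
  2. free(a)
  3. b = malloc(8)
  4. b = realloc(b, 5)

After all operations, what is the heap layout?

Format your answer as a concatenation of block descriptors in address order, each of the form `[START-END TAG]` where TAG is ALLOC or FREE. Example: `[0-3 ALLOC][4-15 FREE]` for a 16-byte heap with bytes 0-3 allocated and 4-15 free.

Op 1: a = malloc(1) -> a = 0; heap: [0-0 ALLOC][1-34 FREE]
Op 2: free(a) -> (freed a); heap: [0-34 FREE]
Op 3: b = malloc(8) -> b = 0; heap: [0-7 ALLOC][8-34 FREE]
Op 4: b = realloc(b, 5) -> b = 0; heap: [0-4 ALLOC][5-34 FREE]

Answer: [0-4 ALLOC][5-34 FREE]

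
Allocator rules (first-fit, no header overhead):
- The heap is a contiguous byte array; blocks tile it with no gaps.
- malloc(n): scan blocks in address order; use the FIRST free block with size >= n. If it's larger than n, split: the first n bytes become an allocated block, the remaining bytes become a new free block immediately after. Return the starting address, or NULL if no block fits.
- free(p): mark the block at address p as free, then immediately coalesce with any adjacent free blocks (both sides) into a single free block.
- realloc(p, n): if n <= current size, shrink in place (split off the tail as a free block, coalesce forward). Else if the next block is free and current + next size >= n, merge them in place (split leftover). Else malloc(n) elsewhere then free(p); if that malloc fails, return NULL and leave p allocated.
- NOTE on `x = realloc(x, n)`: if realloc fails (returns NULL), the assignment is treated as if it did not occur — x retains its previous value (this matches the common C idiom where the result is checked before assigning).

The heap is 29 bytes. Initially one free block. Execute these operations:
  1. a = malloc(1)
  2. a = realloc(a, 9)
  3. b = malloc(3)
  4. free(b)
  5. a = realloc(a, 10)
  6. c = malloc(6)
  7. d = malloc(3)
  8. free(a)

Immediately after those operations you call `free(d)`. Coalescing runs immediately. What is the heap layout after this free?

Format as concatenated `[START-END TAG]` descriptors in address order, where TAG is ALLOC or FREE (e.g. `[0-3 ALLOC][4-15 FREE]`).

Op 1: a = malloc(1) -> a = 0; heap: [0-0 ALLOC][1-28 FREE]
Op 2: a = realloc(a, 9) -> a = 0; heap: [0-8 ALLOC][9-28 FREE]
Op 3: b = malloc(3) -> b = 9; heap: [0-8 ALLOC][9-11 ALLOC][12-28 FREE]
Op 4: free(b) -> (freed b); heap: [0-8 ALLOC][9-28 FREE]
Op 5: a = realloc(a, 10) -> a = 0; heap: [0-9 ALLOC][10-28 FREE]
Op 6: c = malloc(6) -> c = 10; heap: [0-9 ALLOC][10-15 ALLOC][16-28 FREE]
Op 7: d = malloc(3) -> d = 16; heap: [0-9 ALLOC][10-15 ALLOC][16-18 ALLOC][19-28 FREE]
Op 8: free(a) -> (freed a); heap: [0-9 FREE][10-15 ALLOC][16-18 ALLOC][19-28 FREE]
free(d): d = 16 -> block [16-18 ALLOC]; mark free, coalesce with adjacent free neighbors -> [0-9 FREE][10-15 ALLOC][16-28 FREE]

Answer: [0-9 FREE][10-15 ALLOC][16-28 FREE]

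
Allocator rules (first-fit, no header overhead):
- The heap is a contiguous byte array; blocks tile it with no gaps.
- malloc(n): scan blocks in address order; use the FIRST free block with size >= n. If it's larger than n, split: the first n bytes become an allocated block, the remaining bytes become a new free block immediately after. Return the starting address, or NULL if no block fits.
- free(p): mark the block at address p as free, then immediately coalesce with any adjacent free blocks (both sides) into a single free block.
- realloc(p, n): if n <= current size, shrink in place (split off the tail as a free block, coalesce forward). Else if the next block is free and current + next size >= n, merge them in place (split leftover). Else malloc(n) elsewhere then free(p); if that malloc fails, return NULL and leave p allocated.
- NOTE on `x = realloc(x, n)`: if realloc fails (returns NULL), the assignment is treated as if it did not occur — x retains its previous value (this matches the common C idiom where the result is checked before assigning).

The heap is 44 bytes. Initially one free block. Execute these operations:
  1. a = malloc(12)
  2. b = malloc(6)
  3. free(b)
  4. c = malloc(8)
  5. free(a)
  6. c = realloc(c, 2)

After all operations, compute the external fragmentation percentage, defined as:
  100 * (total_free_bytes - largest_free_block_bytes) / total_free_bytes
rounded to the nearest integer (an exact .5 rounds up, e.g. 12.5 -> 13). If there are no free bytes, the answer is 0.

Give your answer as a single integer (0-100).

Op 1: a = malloc(12) -> a = 0; heap: [0-11 ALLOC][12-43 FREE]
Op 2: b = malloc(6) -> b = 12; heap: [0-11 ALLOC][12-17 ALLOC][18-43 FREE]
Op 3: free(b) -> (freed b); heap: [0-11 ALLOC][12-43 FREE]
Op 4: c = malloc(8) -> c = 12; heap: [0-11 ALLOC][12-19 ALLOC][20-43 FREE]
Op 5: free(a) -> (freed a); heap: [0-11 FREE][12-19 ALLOC][20-43 FREE]
Op 6: c = realloc(c, 2) -> c = 12; heap: [0-11 FREE][12-13 ALLOC][14-43 FREE]
Free blocks: [12 30] total_free=42 largest=30 -> 100*(42-30)/42 = 1200/42 ≈ 28.571 -> rounds to 29

Answer: 29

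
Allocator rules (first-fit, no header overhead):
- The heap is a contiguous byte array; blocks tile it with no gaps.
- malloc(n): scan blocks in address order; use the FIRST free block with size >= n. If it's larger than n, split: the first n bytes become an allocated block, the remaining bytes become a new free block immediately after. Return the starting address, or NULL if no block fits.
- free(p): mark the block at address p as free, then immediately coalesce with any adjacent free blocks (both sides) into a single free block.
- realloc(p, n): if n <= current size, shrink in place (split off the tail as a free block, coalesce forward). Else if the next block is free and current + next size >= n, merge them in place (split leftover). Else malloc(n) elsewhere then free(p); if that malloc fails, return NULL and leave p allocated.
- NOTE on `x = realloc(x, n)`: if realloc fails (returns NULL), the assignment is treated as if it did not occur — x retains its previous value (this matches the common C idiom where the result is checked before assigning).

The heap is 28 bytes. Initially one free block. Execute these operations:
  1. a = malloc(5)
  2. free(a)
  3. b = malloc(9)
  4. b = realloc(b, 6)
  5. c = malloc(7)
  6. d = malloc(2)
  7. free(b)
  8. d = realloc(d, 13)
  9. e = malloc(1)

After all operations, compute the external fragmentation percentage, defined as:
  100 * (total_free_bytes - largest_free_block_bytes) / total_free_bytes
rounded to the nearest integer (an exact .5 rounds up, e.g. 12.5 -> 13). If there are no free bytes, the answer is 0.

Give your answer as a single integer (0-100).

Answer: 29

Derivation:
Op 1: a = malloc(5) -> a = 0; heap: [0-4 ALLOC][5-27 FREE]
Op 2: free(a) -> (freed a); heap: [0-27 FREE]
Op 3: b = malloc(9) -> b = 0; heap: [0-8 ALLOC][9-27 FREE]
Op 4: b = realloc(b, 6) -> b = 0; heap: [0-5 ALLOC][6-27 FREE]
Op 5: c = malloc(7) -> c = 6; heap: [0-5 ALLOC][6-12 ALLOC][13-27 FREE]
Op 6: d = malloc(2) -> d = 13; heap: [0-5 ALLOC][6-12 ALLOC][13-14 ALLOC][15-27 FREE]
Op 7: free(b) -> (freed b); heap: [0-5 FREE][6-12 ALLOC][13-14 ALLOC][15-27 FREE]
Op 8: d = realloc(d, 13) -> d = 13; heap: [0-5 FREE][6-12 ALLOC][13-25 ALLOC][26-27 FREE]
Op 9: e = malloc(1) -> e = 0; heap: [0-0 ALLOC][1-5 FREE][6-12 ALLOC][13-25 ALLOC][26-27 FREE]
Free blocks: [5 2] total_free=7 largest=5 -> 100*(7-5)/7 = 200/7 ≈ 28.571 -> rounds to 29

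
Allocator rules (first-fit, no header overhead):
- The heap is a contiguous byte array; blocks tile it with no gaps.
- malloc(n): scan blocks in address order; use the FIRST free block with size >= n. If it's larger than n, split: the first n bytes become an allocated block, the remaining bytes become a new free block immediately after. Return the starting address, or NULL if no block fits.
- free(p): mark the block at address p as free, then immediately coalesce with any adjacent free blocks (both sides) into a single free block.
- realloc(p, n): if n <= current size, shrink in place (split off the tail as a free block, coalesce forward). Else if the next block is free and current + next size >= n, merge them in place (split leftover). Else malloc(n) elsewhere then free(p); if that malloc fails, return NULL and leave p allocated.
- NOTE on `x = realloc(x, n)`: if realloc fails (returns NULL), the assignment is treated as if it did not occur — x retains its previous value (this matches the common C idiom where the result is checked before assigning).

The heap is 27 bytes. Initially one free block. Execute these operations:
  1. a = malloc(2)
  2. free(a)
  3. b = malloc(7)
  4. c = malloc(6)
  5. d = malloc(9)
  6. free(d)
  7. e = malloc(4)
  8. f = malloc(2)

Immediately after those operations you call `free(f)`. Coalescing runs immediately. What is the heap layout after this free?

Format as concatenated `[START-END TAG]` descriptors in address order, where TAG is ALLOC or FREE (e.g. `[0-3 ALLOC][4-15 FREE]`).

Answer: [0-6 ALLOC][7-12 ALLOC][13-16 ALLOC][17-26 FREE]

Derivation:
Op 1: a = malloc(2) -> a = 0; heap: [0-1 ALLOC][2-26 FREE]
Op 2: free(a) -> (freed a); heap: [0-26 FREE]
Op 3: b = malloc(7) -> b = 0; heap: [0-6 ALLOC][7-26 FREE]
Op 4: c = malloc(6) -> c = 7; heap: [0-6 ALLOC][7-12 ALLOC][13-26 FREE]
Op 5: d = malloc(9) -> d = 13; heap: [0-6 ALLOC][7-12 ALLOC][13-21 ALLOC][22-26 FREE]
Op 6: free(d) -> (freed d); heap: [0-6 ALLOC][7-12 ALLOC][13-26 FREE]
Op 7: e = malloc(4) -> e = 13; heap: [0-6 ALLOC][7-12 ALLOC][13-16 ALLOC][17-26 FREE]
Op 8: f = malloc(2) -> f = 17; heap: [0-6 ALLOC][7-12 ALLOC][13-16 ALLOC][17-18 ALLOC][19-26 FREE]
free(f): f = 17 -> block [17-18 ALLOC]; mark free, coalesce with adjacent free neighbors -> [0-6 ALLOC][7-12 ALLOC][13-16 ALLOC][17-26 FREE]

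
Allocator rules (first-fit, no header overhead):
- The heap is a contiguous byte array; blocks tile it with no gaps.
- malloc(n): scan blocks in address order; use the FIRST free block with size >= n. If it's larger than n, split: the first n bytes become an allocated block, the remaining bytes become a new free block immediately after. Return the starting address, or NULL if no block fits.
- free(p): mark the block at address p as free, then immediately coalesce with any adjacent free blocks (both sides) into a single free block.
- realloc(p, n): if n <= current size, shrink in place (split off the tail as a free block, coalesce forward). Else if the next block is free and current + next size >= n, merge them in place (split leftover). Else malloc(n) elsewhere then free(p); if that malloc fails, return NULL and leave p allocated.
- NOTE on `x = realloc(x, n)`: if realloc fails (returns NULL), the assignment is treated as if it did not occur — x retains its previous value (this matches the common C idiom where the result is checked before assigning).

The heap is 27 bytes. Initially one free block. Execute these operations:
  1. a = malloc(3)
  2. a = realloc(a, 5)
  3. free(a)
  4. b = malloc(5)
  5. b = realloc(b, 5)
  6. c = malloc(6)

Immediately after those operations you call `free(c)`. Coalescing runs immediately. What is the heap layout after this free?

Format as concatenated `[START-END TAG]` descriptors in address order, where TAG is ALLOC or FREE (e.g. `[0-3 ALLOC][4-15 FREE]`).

Answer: [0-4 ALLOC][5-26 FREE]

Derivation:
Op 1: a = malloc(3) -> a = 0; heap: [0-2 ALLOC][3-26 FREE]
Op 2: a = realloc(a, 5) -> a = 0; heap: [0-4 ALLOC][5-26 FREE]
Op 3: free(a) -> (freed a); heap: [0-26 FREE]
Op 4: b = malloc(5) -> b = 0; heap: [0-4 ALLOC][5-26 FREE]
Op 5: b = realloc(b, 5) -> b = 0; heap: [0-4 ALLOC][5-26 FREE]
Op 6: c = malloc(6) -> c = 5; heap: [0-4 ALLOC][5-10 ALLOC][11-26 FREE]
free(c): c = 5 -> block [5-10 ALLOC]; mark free, coalesce with adjacent free neighbors -> [0-4 ALLOC][5-26 FREE]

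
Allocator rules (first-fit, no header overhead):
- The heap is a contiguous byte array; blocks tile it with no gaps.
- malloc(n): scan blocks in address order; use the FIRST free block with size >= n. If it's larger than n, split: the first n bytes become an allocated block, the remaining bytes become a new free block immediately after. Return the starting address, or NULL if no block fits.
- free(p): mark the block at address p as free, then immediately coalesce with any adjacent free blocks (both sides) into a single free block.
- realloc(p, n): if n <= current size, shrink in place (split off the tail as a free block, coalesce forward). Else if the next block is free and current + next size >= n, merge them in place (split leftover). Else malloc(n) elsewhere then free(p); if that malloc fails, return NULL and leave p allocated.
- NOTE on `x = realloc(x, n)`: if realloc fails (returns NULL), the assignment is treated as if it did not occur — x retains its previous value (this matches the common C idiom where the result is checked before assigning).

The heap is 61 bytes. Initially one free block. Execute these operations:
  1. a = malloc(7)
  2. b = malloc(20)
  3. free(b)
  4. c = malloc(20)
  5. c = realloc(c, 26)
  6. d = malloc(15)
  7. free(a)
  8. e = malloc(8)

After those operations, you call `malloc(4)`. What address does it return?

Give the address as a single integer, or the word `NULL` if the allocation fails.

Op 1: a = malloc(7) -> a = 0; heap: [0-6 ALLOC][7-60 FREE]
Op 2: b = malloc(20) -> b = 7; heap: [0-6 ALLOC][7-26 ALLOC][27-60 FREE]
Op 3: free(b) -> (freed b); heap: [0-6 ALLOC][7-60 FREE]
Op 4: c = malloc(20) -> c = 7; heap: [0-6 ALLOC][7-26 ALLOC][27-60 FREE]
Op 5: c = realloc(c, 26) -> c = 7; heap: [0-6 ALLOC][7-32 ALLOC][33-60 FREE]
Op 6: d = malloc(15) -> d = 33; heap: [0-6 ALLOC][7-32 ALLOC][33-47 ALLOC][48-60 FREE]
Op 7: free(a) -> (freed a); heap: [0-6 FREE][7-32 ALLOC][33-47 ALLOC][48-60 FREE]
Op 8: e = malloc(8) -> e = 48; heap: [0-6 FREE][7-32 ALLOC][33-47 ALLOC][48-55 ALLOC][56-60 FREE]
malloc(4): first-fit scan over [0-6 FREE][7-32 ALLOC][33-47 ALLOC][48-55 ALLOC][56-60 FREE] -> 0

Answer: 0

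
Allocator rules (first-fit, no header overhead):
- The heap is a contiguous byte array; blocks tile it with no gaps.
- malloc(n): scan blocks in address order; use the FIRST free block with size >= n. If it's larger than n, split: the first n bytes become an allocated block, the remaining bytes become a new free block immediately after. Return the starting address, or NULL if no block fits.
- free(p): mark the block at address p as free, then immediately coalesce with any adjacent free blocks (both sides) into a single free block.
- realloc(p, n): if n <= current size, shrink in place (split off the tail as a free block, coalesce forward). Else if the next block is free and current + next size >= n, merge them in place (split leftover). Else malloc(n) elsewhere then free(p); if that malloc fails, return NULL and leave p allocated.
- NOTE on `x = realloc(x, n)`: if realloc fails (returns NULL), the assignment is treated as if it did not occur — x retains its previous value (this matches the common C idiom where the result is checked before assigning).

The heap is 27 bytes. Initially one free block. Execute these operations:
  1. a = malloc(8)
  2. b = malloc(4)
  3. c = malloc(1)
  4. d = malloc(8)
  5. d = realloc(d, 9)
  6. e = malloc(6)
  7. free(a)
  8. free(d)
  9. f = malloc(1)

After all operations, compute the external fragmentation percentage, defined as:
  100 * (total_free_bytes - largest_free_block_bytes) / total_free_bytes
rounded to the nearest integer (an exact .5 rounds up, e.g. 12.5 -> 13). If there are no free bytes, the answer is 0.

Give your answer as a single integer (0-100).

Answer: 33

Derivation:
Op 1: a = malloc(8) -> a = 0; heap: [0-7 ALLOC][8-26 FREE]
Op 2: b = malloc(4) -> b = 8; heap: [0-7 ALLOC][8-11 ALLOC][12-26 FREE]
Op 3: c = malloc(1) -> c = 12; heap: [0-7 ALLOC][8-11 ALLOC][12-12 ALLOC][13-26 FREE]
Op 4: d = malloc(8) -> d = 13; heap: [0-7 ALLOC][8-11 ALLOC][12-12 ALLOC][13-20 ALLOC][21-26 FREE]
Op 5: d = realloc(d, 9) -> d = 13; heap: [0-7 ALLOC][8-11 ALLOC][12-12 ALLOC][13-21 ALLOC][22-26 FREE]
Op 6: e = malloc(6) -> e = NULL; heap: [0-7 ALLOC][8-11 ALLOC][12-12 ALLOC][13-21 ALLOC][22-26 FREE]
Op 7: free(a) -> (freed a); heap: [0-7 FREE][8-11 ALLOC][12-12 ALLOC][13-21 ALLOC][22-26 FREE]
Op 8: free(d) -> (freed d); heap: [0-7 FREE][8-11 ALLOC][12-12 ALLOC][13-26 FREE]
Op 9: f = malloc(1) -> f = 0; heap: [0-0 ALLOC][1-7 FREE][8-11 ALLOC][12-12 ALLOC][13-26 FREE]
Free blocks: [7 14] total_free=21 largest=14 -> 100*(21-14)/21 = 700/21 ≈ 33.333 -> rounds to 33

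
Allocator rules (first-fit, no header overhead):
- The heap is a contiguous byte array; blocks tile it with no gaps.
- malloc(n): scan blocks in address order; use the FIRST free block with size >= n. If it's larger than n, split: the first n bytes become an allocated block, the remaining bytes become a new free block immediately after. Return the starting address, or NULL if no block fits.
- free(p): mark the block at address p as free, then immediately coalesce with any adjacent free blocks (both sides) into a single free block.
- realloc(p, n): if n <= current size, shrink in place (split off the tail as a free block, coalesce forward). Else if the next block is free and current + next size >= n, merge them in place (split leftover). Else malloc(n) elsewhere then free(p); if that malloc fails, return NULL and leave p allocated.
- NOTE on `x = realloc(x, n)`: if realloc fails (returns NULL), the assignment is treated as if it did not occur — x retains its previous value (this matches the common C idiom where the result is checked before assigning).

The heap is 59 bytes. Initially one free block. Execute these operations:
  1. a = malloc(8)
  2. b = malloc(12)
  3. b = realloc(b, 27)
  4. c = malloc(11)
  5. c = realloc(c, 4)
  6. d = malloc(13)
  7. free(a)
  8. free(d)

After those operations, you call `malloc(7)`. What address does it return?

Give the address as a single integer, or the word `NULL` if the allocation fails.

Answer: 0

Derivation:
Op 1: a = malloc(8) -> a = 0; heap: [0-7 ALLOC][8-58 FREE]
Op 2: b = malloc(12) -> b = 8; heap: [0-7 ALLOC][8-19 ALLOC][20-58 FREE]
Op 3: b = realloc(b, 27) -> b = 8; heap: [0-7 ALLOC][8-34 ALLOC][35-58 FREE]
Op 4: c = malloc(11) -> c = 35; heap: [0-7 ALLOC][8-34 ALLOC][35-45 ALLOC][46-58 FREE]
Op 5: c = realloc(c, 4) -> c = 35; heap: [0-7 ALLOC][8-34 ALLOC][35-38 ALLOC][39-58 FREE]
Op 6: d = malloc(13) -> d = 39; heap: [0-7 ALLOC][8-34 ALLOC][35-38 ALLOC][39-51 ALLOC][52-58 FREE]
Op 7: free(a) -> (freed a); heap: [0-7 FREE][8-34 ALLOC][35-38 ALLOC][39-51 ALLOC][52-58 FREE]
Op 8: free(d) -> (freed d); heap: [0-7 FREE][8-34 ALLOC][35-38 ALLOC][39-58 FREE]
malloc(7): first-fit scan over [0-7 FREE][8-34 ALLOC][35-38 ALLOC][39-58 FREE] -> 0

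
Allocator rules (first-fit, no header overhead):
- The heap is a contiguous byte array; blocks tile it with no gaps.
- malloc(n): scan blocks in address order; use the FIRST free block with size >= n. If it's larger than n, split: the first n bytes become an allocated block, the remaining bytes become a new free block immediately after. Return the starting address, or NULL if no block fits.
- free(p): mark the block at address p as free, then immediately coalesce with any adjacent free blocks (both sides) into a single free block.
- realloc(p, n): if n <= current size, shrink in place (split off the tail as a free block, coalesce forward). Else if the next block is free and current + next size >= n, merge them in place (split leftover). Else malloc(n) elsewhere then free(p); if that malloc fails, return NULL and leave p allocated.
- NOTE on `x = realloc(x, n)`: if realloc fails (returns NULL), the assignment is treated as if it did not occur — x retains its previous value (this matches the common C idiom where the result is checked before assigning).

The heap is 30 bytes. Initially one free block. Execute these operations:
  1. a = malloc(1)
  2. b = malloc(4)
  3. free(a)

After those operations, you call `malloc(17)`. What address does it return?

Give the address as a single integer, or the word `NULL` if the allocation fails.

Op 1: a = malloc(1) -> a = 0; heap: [0-0 ALLOC][1-29 FREE]
Op 2: b = malloc(4) -> b = 1; heap: [0-0 ALLOC][1-4 ALLOC][5-29 FREE]
Op 3: free(a) -> (freed a); heap: [0-0 FREE][1-4 ALLOC][5-29 FREE]
malloc(17): first-fit scan over [0-0 FREE][1-4 ALLOC][5-29 FREE] -> 5

Answer: 5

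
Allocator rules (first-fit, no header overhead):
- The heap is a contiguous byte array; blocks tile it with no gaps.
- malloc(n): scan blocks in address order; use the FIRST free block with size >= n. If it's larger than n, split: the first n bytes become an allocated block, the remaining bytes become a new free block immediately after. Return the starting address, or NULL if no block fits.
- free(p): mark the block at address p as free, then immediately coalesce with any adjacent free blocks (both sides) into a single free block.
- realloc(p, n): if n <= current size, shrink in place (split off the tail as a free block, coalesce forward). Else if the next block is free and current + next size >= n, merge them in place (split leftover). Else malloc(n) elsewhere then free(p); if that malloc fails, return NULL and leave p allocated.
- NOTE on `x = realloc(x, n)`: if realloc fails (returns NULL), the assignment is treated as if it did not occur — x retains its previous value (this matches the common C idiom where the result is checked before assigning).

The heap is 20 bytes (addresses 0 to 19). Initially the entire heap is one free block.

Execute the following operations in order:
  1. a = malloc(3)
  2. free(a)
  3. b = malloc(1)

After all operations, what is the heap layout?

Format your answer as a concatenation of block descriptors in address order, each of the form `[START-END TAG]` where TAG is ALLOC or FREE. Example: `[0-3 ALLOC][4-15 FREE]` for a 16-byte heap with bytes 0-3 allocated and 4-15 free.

Answer: [0-0 ALLOC][1-19 FREE]

Derivation:
Op 1: a = malloc(3) -> a = 0; heap: [0-2 ALLOC][3-19 FREE]
Op 2: free(a) -> (freed a); heap: [0-19 FREE]
Op 3: b = malloc(1) -> b = 0; heap: [0-0 ALLOC][1-19 FREE]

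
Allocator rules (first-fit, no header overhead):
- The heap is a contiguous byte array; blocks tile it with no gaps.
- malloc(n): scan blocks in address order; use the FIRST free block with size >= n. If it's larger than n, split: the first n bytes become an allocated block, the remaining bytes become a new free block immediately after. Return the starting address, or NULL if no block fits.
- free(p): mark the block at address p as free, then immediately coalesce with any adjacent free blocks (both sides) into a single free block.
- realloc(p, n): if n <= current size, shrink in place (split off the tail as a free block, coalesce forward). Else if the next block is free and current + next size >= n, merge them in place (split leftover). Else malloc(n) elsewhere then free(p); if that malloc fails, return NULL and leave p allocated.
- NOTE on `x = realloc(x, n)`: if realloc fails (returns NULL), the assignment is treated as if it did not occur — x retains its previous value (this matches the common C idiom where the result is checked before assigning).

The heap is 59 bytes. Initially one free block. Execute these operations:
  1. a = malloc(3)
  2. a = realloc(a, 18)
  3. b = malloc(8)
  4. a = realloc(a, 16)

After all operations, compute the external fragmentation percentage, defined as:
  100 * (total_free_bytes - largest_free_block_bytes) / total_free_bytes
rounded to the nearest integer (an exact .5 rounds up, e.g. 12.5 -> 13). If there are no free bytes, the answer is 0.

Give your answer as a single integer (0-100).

Op 1: a = malloc(3) -> a = 0; heap: [0-2 ALLOC][3-58 FREE]
Op 2: a = realloc(a, 18) -> a = 0; heap: [0-17 ALLOC][18-58 FREE]
Op 3: b = malloc(8) -> b = 18; heap: [0-17 ALLOC][18-25 ALLOC][26-58 FREE]
Op 4: a = realloc(a, 16) -> a = 0; heap: [0-15 ALLOC][16-17 FREE][18-25 ALLOC][26-58 FREE]
Free blocks: [2 33] total_free=35 largest=33 -> 100*(35-33)/35 = 200/35 ≈ 5.714 -> rounds to 6

Answer: 6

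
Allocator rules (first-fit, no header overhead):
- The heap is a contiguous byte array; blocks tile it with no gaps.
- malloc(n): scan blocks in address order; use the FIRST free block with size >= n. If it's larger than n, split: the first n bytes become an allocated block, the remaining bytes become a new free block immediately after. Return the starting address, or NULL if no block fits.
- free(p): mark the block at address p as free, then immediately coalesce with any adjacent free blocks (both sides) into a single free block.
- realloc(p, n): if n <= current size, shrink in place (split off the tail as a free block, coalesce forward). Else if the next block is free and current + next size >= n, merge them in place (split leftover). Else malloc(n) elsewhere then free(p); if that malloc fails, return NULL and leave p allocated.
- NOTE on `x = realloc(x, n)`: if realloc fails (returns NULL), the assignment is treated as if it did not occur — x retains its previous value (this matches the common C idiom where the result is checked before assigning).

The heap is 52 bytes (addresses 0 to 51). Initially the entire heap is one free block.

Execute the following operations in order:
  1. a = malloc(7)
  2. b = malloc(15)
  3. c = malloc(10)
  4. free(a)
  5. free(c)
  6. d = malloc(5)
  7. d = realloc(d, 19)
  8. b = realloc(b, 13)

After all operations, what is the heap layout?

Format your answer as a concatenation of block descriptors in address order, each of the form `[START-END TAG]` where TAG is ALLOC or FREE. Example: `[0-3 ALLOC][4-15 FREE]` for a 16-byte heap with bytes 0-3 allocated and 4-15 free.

Op 1: a = malloc(7) -> a = 0; heap: [0-6 ALLOC][7-51 FREE]
Op 2: b = malloc(15) -> b = 7; heap: [0-6 ALLOC][7-21 ALLOC][22-51 FREE]
Op 3: c = malloc(10) -> c = 22; heap: [0-6 ALLOC][7-21 ALLOC][22-31 ALLOC][32-51 FREE]
Op 4: free(a) -> (freed a); heap: [0-6 FREE][7-21 ALLOC][22-31 ALLOC][32-51 FREE]
Op 5: free(c) -> (freed c); heap: [0-6 FREE][7-21 ALLOC][22-51 FREE]
Op 6: d = malloc(5) -> d = 0; heap: [0-4 ALLOC][5-6 FREE][7-21 ALLOC][22-51 FREE]
Op 7: d = realloc(d, 19) -> d = 22; heap: [0-6 FREE][7-21 ALLOC][22-40 ALLOC][41-51 FREE]
Op 8: b = realloc(b, 13) -> b = 7; heap: [0-6 FREE][7-19 ALLOC][20-21 FREE][22-40 ALLOC][41-51 FREE]

Answer: [0-6 FREE][7-19 ALLOC][20-21 FREE][22-40 ALLOC][41-51 FREE]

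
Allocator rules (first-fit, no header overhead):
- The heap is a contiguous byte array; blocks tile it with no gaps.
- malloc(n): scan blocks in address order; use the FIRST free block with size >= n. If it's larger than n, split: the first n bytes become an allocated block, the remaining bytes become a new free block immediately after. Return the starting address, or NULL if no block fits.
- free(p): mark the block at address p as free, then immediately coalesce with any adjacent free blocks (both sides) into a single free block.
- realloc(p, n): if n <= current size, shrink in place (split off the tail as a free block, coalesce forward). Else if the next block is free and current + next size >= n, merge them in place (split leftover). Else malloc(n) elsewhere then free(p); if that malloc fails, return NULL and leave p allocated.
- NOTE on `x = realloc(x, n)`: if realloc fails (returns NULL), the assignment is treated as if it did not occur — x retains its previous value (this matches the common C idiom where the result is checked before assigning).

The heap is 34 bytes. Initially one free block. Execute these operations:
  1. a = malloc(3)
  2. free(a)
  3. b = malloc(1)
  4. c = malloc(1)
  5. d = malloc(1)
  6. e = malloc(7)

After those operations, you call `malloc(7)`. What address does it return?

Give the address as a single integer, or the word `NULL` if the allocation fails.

Answer: 10

Derivation:
Op 1: a = malloc(3) -> a = 0; heap: [0-2 ALLOC][3-33 FREE]
Op 2: free(a) -> (freed a); heap: [0-33 FREE]
Op 3: b = malloc(1) -> b = 0; heap: [0-0 ALLOC][1-33 FREE]
Op 4: c = malloc(1) -> c = 1; heap: [0-0 ALLOC][1-1 ALLOC][2-33 FREE]
Op 5: d = malloc(1) -> d = 2; heap: [0-0 ALLOC][1-1 ALLOC][2-2 ALLOC][3-33 FREE]
Op 6: e = malloc(7) -> e = 3; heap: [0-0 ALLOC][1-1 ALLOC][2-2 ALLOC][3-9 ALLOC][10-33 FREE]
malloc(7): first-fit scan over [0-0 ALLOC][1-1 ALLOC][2-2 ALLOC][3-9 ALLOC][10-33 FREE] -> 10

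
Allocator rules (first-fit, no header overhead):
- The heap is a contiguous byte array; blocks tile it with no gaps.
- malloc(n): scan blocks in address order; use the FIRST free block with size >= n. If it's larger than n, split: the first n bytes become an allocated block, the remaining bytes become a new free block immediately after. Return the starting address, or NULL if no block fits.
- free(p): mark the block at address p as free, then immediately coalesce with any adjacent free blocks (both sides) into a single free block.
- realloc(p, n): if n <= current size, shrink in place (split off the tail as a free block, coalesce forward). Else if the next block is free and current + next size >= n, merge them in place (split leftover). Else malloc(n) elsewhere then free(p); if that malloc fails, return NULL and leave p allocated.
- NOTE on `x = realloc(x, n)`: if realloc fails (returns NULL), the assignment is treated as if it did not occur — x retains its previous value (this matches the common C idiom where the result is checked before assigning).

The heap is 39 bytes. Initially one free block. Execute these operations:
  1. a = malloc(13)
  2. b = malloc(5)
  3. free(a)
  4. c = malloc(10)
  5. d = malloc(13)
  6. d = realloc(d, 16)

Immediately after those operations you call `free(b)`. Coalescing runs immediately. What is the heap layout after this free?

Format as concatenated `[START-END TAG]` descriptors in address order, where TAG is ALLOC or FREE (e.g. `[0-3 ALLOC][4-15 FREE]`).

Answer: [0-9 ALLOC][10-17 FREE][18-33 ALLOC][34-38 FREE]

Derivation:
Op 1: a = malloc(13) -> a = 0; heap: [0-12 ALLOC][13-38 FREE]
Op 2: b = malloc(5) -> b = 13; heap: [0-12 ALLOC][13-17 ALLOC][18-38 FREE]
Op 3: free(a) -> (freed a); heap: [0-12 FREE][13-17 ALLOC][18-38 FREE]
Op 4: c = malloc(10) -> c = 0; heap: [0-9 ALLOC][10-12 FREE][13-17 ALLOC][18-38 FREE]
Op 5: d = malloc(13) -> d = 18; heap: [0-9 ALLOC][10-12 FREE][13-17 ALLOC][18-30 ALLOC][31-38 FREE]
Op 6: d = realloc(d, 16) -> d = 18; heap: [0-9 ALLOC][10-12 FREE][13-17 ALLOC][18-33 ALLOC][34-38 FREE]
free(b): b = 13 -> block [13-17 ALLOC]; mark free, coalesce with adjacent free neighbors -> [0-9 ALLOC][10-17 FREE][18-33 ALLOC][34-38 FREE]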